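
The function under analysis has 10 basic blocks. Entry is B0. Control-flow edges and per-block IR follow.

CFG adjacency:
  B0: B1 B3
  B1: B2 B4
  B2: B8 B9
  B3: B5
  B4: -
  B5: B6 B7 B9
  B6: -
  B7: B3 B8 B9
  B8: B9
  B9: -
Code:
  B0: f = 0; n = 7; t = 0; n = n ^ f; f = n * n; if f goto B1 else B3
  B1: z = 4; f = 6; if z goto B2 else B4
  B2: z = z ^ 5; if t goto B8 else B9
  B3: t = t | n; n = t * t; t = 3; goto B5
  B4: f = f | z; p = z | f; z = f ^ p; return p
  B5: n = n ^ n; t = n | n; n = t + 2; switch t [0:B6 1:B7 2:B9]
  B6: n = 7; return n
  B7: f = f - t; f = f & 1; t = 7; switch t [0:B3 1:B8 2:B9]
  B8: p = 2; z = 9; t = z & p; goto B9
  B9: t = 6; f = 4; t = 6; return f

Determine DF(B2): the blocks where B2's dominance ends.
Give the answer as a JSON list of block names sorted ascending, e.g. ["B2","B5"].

Answer: ["B8", "B9"]

Analysis:
idom tree: B1←B0 B2←B1 B3←B0 B4←B1 B5←B3 B6←B5 B7←B5 B8←B0 B9←B0
Dom at joins:
  B3: preds {B0,B7}: {B0} ∩ {B0,B3,B5,B7} = {B0}; idom=B0
  B8: preds {B2,B7}: {B0,B1,B2} ∩ {B0,B3,B5,B7} = {B0}; idom=B0
  B9: preds {B2,B5,B7,B8}: {B0,B1,B2} ∩ {B0,B3,B5} ∩ {B0,B3,B5,B7} ∩ {B0,B8} = {B0}; idom=B0

Frontier:
  B3←B0: walk · to B0
  B3←B7: walk B7→B5→B3 to B0
  B8←B2: walk B2→B1 to B0
  B8←B7: walk B7→B5→B3 to B0
  B9←B2: walk B2→B1 to B0
  B9←B5: walk B5→B3 to B0
  B9←B7: walk B7→B5→B3 to B0
  B9←B8: walk B8 to B0
  B0 → ∅
  B1 → {B8,B9}
  B2 → {B8,B9}
  B3 → {B3,B8,B9}
  B4 → ∅
  B5 → {B3,B8,B9}
  B6 → ∅
  B7 → {B3,B8,B9}
  B8 → {B9}
  B9 → ∅

DF(B2) = ["B8", "B9"]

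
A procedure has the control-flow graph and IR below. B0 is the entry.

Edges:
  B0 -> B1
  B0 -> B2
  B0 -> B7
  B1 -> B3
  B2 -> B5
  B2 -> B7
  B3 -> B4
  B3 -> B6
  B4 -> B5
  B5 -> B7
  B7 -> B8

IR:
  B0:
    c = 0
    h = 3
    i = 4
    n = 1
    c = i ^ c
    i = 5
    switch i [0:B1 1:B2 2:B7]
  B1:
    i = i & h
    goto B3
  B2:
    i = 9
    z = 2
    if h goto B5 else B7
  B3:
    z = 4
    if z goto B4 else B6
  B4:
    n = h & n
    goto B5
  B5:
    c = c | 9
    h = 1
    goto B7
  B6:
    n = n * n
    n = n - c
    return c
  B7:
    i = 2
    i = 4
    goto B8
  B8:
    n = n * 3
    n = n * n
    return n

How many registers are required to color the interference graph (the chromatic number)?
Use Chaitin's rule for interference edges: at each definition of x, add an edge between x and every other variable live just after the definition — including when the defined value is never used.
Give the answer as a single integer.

Answer: 4

Working:
Block summaries:
  B0: {c,h,i,n} / ∅
  B1: {i} / {h,i}
  B2: {i,z} / {h}
  B3: {z} / ∅
  B4: {n} / {h,n}
  B5: {c,h} / {c}
  B6: {n} / {c,n}
  B7: {i} / ∅
  B8: {n} / {n}

Liveness:
  B0: in=∅ out={c,h,i,n}
  B1: in={c,h,i,n} out={c,h,n}
  B2: in={c,h,n} out={c,n}
  B3: in={c,h,n} out={c,h,n}
  B4: in={c,h,n} out={c,n}
  B5: in={c,n} out={n}
  B6: in={c,n} out=∅
  B7: in={n} out={n}
  B8: in={n} out=∅

Interfere edges:
  c — {h,i,n,z}
  h — {c,i,n,z}
  i — {c,h,n}
  n — {c,h,i,z}
  z — {c,h,n}

Colouring:
  {c,h,i,n} pairwise interfere (4-clique) ⇒ χ ≥ 4
  assign c→c0 h→c1 i→c3 n→c2 z→c3 — no edge inside a register ⇒ χ ≤ 4
  χ = 4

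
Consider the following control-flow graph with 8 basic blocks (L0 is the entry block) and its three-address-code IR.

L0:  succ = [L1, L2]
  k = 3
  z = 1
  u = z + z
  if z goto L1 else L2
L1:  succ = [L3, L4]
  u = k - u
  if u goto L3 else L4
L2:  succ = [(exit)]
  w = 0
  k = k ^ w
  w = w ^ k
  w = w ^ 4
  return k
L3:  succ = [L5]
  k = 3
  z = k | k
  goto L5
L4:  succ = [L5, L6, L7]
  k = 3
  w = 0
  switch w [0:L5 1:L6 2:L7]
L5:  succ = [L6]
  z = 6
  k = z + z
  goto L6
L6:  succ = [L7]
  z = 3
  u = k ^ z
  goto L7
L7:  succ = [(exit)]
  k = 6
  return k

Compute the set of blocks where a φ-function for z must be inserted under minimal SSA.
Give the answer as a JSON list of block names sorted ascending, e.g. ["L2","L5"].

Answer: ["L5", "L6", "L7"]

Analysis:
idom tree: L1←L0 L2←L0 L3←L1 L4←L1 L5←L1 L6←L1 L7←L1
Join-block Dom:
  L5: preds {L3,L4}: {L0,L1,L3} ∩ {L0,L1,L4} = {L0,L1}; idom=L1
  L6: preds {L4,L5}: {L0,L1,L4} ∩ {L0,L1,L5} = {L0,L1}; idom=L1
  L7: preds {L4,L6}: {L0,L1,L4} ∩ {L0,L1,L6} = {L0,L1}; idom=L1

DF walk-up:
  join L5 pred L3: L3 stop@L1
  join L5 pred L4: L4 stop@L1
  join L6 pred L4: L4 stop@L1
  join L6 pred L5: L5 stop@L1
  join L7 pred L4: L4 stop@L1
  join L7 pred L6: L6 stop@L1
  DF(L0)=∅
  DF(L1)=∅
  DF(L2)=∅
  DF(L3)={L5}
  DF(L4)={L5,L6,L7}
  DF(L5)={L6}
  DF(L6)={L7}
  DF(L7)=∅

φ for z: defs {L0,L3,L5,L6}
  DF⁺ = {L5,L6,L7}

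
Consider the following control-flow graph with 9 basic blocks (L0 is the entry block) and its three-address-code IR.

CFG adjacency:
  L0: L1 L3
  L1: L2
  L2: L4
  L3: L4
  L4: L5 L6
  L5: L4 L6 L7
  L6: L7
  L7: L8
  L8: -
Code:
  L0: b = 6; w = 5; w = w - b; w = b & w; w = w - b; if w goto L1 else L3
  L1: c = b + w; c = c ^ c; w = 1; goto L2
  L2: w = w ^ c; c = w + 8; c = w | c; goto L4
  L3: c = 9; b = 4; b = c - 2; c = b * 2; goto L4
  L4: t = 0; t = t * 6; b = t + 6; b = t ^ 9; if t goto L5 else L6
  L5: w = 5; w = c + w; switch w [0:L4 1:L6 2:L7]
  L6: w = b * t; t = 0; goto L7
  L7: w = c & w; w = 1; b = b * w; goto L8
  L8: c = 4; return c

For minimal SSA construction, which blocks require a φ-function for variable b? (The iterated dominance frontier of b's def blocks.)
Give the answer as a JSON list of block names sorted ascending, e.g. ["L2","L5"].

idom tree: L1←L0 L2←L1 L3←L0 L4←L0 L5←L4 L6←L4 L7←L4 L8←L7
Dom at joins:
  L4: preds {L2,L3,L5}: {L0,L1,L2} ∩ {L0,L3} ∩ {L0,L4,L5} = {L0}; idom=L0
  L6: preds {L4,L5}: {L0,L4} ∩ {L0,L4,L5} = {L0,L4}; idom=L4
  L7: preds {L5,L6}: {L0,L4,L5} ∩ {L0,L4,L6} = {L0,L4}; idom=L4

DF walk-up:
  L4←L2: walk L2→L1 to L0
  L4←L3: walk L3 to L0
  L4←L5: walk L5→L4 to L0
  L6←L4: walk · to L4
  L6←L5: walk L5 to L4
  L7←L5: walk L5 to L4
  L7←L6: walk L6 to L4
  L0 → ∅
  L1 → {L4}
  L2 → {L4}
  L3 → {L4}
  L4 → {L4}
  L5 → {L4,L6,L7}
  L6 → {L7}
  L7 → ∅
  L8 → ∅

φ for b: defs {L0,L3,L4,L7}
  DF⁺ = {L4}

Answer: ["L4"]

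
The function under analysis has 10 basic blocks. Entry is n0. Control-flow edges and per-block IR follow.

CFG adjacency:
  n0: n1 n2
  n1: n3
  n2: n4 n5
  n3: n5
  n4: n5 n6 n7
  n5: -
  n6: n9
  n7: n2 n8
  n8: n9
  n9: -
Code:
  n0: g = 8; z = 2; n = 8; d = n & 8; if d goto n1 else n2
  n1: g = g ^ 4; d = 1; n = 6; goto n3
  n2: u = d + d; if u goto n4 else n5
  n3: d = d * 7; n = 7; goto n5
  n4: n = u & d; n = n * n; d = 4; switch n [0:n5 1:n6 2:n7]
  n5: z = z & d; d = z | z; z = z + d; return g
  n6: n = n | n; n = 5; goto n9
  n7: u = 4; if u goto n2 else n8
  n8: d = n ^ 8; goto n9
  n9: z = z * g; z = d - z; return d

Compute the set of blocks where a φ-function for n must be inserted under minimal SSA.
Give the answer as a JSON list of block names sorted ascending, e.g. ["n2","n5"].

Answer: ["n2", "n5", "n9"]

Analysis:
idom tree: n1←n0 n2←n0 n3←n1 n4←n2 n5←n0 n6←n4 n7←n4 n8←n7 n9←n4
Dom at joins:
  n2: preds {n0,n7}: {n0} ∩ {n0,n2,n4,n7} = {n0}; idom=n0
  n5: preds {n2,n3,n4}: {n0,n2} ∩ {n0,n1,n3} ∩ {n0,n2,n4} = {n0}; idom=n0
  n9: preds {n6,n8}: {n0,n2,n4,n6} ∩ {n0,n2,n4,n7,n8} = {n0,n2,n4}; idom=n4

DF derivation:
  n2←n0: walk · to n0
  n2←n7: walk n7→n4→n2 to n0
  n5←n2: walk n2 to n0
  n5←n3: walk n3→n1 to n0
  n5←n4: walk n4→n2 to n0
  n9←n6: walk n6 to n4
  n9←n8: walk n8→n7 to n4
  DF(n0)=∅
  DF(n1)={n5}
  DF(n2)={n2,n5}
  DF(n3)={n5}
  DF(n4)={n2,n5}
  DF(n5)=∅
  DF(n6)={n9}
  DF(n7)={n2,n9}
  DF(n8)={n9}
  DF(n9)=∅

φ for n: defs {n0,n1,n3,n4,n6}
  DF⁺ = {n2,n5,n9}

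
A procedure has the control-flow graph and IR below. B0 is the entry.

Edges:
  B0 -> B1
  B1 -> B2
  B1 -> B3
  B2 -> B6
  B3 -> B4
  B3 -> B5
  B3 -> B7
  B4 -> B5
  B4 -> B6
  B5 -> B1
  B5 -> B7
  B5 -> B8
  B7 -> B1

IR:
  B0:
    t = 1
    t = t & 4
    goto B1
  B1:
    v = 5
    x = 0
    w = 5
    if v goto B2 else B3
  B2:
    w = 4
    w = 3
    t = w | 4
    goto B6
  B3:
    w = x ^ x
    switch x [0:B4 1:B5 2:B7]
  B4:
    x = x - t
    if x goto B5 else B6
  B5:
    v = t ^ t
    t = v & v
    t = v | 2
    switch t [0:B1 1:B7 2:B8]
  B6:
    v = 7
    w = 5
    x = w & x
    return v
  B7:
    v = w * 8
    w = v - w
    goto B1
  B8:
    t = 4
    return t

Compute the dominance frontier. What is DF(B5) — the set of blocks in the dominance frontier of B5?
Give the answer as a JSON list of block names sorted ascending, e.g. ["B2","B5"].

idom tree: B1←B0 B2←B1 B3←B1 B4←B3 B5←B3 B6←B1 B7←B3 B8←B5
Dom∩ at merges:
  B1: preds {B0,B5,B7}: {B0} ∩ {B0,B1,B3,B5} ∩ {B0,B1,B3,B7} = {B0}; idom=B0
  B5: preds {B3,B4}: {B0,B1,B3} ∩ {B0,B1,B3,B4} = {B0,B1,B3}; idom=B3
  B6: preds {B2,B4}: {B0,B1,B2} ∩ {B0,B1,B3,B4} = {B0,B1}; idom=B1
  B7: preds {B3,B5}: {B0,B1,B3} ∩ {B0,B1,B3,B5} = {B0,B1,B3}; idom=B3

DF walk-up:
  B1←B0: walk · to B0
  B1←B5: walk B5→B3→B1 to B0
  B1←B7: walk B7→B3→B1 to B0
  B5←B3: walk · to B3
  B5←B4: walk B4 to B3
  B6←B2: walk B2 to B1
  B6←B4: walk B4→B3 to B1
  B7←B3: walk · to B3
  B7←B5: walk B5 to B3
  DF(B0)=∅
  DF(B1)={B1}
  DF(B2)={B6}
  DF(B3)={B1,B6}
  DF(B4)={B5,B6}
  DF(B5)={B1,B7}
  DF(B6)=∅
  DF(B7)={B1}
  DF(B8)=∅

DF(B5) = ["B1", "B7"]

Answer: ["B1", "B7"]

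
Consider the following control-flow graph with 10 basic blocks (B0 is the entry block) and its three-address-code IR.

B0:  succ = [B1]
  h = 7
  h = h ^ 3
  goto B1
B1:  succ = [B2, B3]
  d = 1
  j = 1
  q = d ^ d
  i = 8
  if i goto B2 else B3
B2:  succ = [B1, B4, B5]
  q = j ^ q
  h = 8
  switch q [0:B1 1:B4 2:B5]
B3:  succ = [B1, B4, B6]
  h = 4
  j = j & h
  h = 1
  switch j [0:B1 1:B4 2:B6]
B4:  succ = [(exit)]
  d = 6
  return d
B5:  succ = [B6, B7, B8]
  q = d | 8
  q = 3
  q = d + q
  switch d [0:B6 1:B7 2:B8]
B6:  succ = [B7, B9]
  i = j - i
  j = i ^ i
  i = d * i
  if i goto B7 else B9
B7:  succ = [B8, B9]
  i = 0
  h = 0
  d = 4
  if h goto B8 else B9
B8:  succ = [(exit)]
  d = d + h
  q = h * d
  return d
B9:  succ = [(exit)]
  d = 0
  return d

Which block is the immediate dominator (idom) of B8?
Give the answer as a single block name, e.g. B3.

idom tree: B1←B0 B2←B1 B3←B1 B4←B1 B5←B2 B6←B1 B7←B1 B8←B1 B9←B1
Dom at joins:
  B1: preds {B0,B2,B3}: {B0} ∩ {B0,B1,B2} ∩ {B0,B1,B3} = {B0}; idom=B0
  B4: preds {B2,B3}: {B0,B1,B2} ∩ {B0,B1,B3} = {B0,B1}; idom=B1
  B6: preds {B3,B5}: {B0,B1,B3} ∩ {B0,B1,B2,B5} = {B0,B1}; idom=B1
  B7: preds {B5,B6}: {B0,B1,B2,B5} ∩ {B0,B1,B6} = {B0,B1}; idom=B1
  B8: preds {B5,B7}: {B0,B1,B2,B5} ∩ {B0,B1,B7} = {B0,B1}; idom=B1
  B9: preds {B6,B7}: {B0,B1,B6} ∩ {B0,B1,B7} = {B0,B1}; idom=B1

idom(B8) = B1

Answer: B1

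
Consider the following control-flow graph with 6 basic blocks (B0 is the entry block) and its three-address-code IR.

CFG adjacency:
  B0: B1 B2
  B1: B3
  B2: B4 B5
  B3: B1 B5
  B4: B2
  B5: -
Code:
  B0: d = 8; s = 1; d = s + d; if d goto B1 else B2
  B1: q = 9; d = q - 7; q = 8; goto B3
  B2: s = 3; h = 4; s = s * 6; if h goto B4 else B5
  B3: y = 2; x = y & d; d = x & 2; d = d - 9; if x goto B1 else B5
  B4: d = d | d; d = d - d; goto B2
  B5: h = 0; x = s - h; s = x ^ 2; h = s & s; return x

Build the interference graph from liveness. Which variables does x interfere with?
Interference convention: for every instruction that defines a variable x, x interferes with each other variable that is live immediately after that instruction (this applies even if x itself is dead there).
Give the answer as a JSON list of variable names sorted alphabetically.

Answer: ["d", "h", "s"]

Working:
Per-block:
  B0: def={d,s} ue=∅
  B1: def={d,q} ue=∅
  B2: def={h,s} ue=∅
  B3: def={d,x,y} ue={d}
  B4: def={d} ue={d}
  B5: def={h,s,x} ue={s}

Liveness:
  B0: in=∅ out={d,s}
  B1: in={s} out={d,s}
  B2: in={d} out={d,s}
  B3: in={d,s} out={s}
  B4: in={d} out={d}
  B5: in={s} out=∅

Interference:
  d — {h,q,s,x,y}
  h — {d,s,x}
  q — {d,s}
  s — {d,h,q,x,y}
  x — {d,h,s}
  y — {d,s}

N(x) = ["d", "h", "s"]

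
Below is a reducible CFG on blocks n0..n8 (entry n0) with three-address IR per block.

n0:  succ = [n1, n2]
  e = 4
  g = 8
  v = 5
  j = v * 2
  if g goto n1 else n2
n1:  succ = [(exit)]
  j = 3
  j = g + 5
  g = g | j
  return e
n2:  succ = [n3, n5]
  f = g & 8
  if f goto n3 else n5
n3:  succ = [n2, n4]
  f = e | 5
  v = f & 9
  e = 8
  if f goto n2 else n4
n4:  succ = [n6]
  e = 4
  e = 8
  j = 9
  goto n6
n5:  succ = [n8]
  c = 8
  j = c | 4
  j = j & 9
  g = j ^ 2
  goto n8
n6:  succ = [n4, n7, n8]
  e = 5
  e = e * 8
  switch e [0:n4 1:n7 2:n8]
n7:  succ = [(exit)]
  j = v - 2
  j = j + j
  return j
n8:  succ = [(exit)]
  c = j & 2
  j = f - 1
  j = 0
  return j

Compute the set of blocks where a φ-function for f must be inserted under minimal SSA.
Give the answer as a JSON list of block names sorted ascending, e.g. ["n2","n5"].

Answer: ["n2", "n8"]

Working:
idom tree: n1←n0 n2←n0 n3←n2 n4←n3 n5←n2 n6←n4 n7←n6 n8←n2
Dom at joins:
  n2: preds {n0,n3}: {n0} ∩ {n0,n2,n3} = {n0}; idom=n0
  n4: preds {n3,n6}: {n0,n2,n3} ∩ {n0,n2,n3,n4,n6} = {n0,n2,n3}; idom=n3
  n8: preds {n5,n6}: {n0,n2,n5} ∩ {n0,n2,n3,n4,n6} = {n0,n2}; idom=n2

DF derivation:
  join n2 pred n0: · stop@n0
  join n2 pred n3: n3→n2 stop@n0
  join n4 pred n3: · stop@n3
  join n4 pred n6: n6→n4 stop@n3
  join n8 pred n5: n5 stop@n2
  join n8 pred n6: n6→n4→n3 stop@n2
  DF(n0)=∅
  DF(n1)=∅
  DF(n2)={n2}
  DF(n3)={n2,n8}
  DF(n4)={n4,n8}
  DF(n5)={n8}
  DF(n6)={n4,n8}
  DF(n7)=∅
  DF(n8)=∅

φ for f: defs {n2,n3}
  DF⁺ = {n2,n8}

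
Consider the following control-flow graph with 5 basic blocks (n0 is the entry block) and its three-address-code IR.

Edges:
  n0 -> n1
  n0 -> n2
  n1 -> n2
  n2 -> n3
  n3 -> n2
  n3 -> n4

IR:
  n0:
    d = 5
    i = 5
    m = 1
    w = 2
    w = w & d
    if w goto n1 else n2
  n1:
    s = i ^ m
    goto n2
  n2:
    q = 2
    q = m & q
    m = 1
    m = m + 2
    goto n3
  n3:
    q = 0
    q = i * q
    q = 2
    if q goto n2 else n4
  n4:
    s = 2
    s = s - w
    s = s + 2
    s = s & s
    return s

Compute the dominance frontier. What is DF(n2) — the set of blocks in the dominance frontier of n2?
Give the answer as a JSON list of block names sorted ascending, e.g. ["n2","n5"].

idom tree: n1←n0 n2←n0 n3←n2 n4←n3
Join-block Dom:
  n2: preds {n0,n1,n3}: {n0} ∩ {n0,n1} ∩ {n0,n2,n3} = {n0}; idom=n0

Frontier:
  join n2 pred n0: · stop@n0
  join n2 pred n1: n1 stop@n0
  join n2 pred n3: n3→n2 stop@n0
  n0 → ∅
  n1 → {n2}
  n2 → {n2}
  n3 → {n2}
  n4 → ∅

DF(n2) = ["n2"]

Answer: ["n2"]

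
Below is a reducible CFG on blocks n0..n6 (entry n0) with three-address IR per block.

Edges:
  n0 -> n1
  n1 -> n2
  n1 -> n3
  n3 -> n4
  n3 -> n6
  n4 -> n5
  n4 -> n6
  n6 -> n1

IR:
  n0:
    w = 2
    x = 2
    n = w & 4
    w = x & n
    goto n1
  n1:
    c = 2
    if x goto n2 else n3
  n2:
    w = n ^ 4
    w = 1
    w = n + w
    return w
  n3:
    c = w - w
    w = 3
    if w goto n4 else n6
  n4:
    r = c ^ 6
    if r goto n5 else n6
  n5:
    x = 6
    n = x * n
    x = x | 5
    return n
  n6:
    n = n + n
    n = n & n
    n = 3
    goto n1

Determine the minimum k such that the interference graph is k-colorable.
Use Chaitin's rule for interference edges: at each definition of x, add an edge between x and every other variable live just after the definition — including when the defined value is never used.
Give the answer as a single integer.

Per-block:
  n0 def {n,w,x} use ∅
  n1 def {c} use {x}
  n2 def {w} use {n}
  n3 def {c,w} use {w}
  n4 def {r} use {c}
  n5 def {n,x} use {n}
  n6 def {n} use {n}

Liveness:
  n0: in=∅ out={n,w,x}
  n1: in={n,w,x} out={n,w,x}
  n2: in={n} out=∅
  n3: in={n,w,x} out={c,n,w,x}
  n4: in={c,n,w,x} out={n,w,x}
  n5: in={n} out=∅
  n6: in={n,w,x} out={n,w,x}

Interfere edges:
  c↔{n,w,x}
  n↔{c,r,w,x}
  r↔{n,w,x}
  w↔{c,n,r,x}
  x↔{c,n,r,w}

Registers:
  {c,n,w,x} pairwise interfere (4-clique) ⇒ χ ≥ 4
  assign c→r3 n→r0 r→r3 w→r1 x→r2 — no edge inside a register ⇒ χ ≤ 4
  χ = 4

Answer: 4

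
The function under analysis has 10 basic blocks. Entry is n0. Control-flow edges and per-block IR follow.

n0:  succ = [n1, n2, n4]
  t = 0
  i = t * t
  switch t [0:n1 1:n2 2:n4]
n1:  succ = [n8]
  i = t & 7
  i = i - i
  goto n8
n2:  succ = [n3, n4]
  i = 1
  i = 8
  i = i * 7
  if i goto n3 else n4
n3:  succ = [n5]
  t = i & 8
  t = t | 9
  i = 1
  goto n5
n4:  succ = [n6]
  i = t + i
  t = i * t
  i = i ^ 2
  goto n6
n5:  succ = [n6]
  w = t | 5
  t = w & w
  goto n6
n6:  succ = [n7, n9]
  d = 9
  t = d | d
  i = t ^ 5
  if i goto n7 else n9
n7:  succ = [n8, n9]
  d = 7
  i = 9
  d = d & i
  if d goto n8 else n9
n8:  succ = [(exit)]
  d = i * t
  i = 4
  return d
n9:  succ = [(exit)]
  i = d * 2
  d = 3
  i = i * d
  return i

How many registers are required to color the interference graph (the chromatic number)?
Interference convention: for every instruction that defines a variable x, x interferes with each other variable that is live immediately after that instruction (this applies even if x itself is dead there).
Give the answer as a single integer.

Answer: 3

Analysis:
Block summaries:
  n0: def={i,t} ue=∅
  n1: def={i} ue={t}
  n2: def={i} ue=∅
  n3: def={i,t} ue={i}
  n4: def={i,t} ue={i,t}
  n5: def={t,w} ue={t}
  n6: def={d,i,t} ue=∅
  n7: def={d,i} ue=∅
  n8: def={d,i} ue={i,t}
  n9: def={d,i} ue={d}

Liveness:
  n0 li=∅ lo={i,t}
  n1 li={t} lo={i,t}
  n2 li={t} lo={i,t}
  n3 li={i} lo={t}
  n4 li={i,t} lo=∅
  n5 li={t} lo=∅
  n6 li=∅ lo={d,t}
  n7 li={t} lo={d,i,t}
  n8 li={i,t} lo=∅
  n9 li={d} lo=∅

Interference:
  d — {i,t}
  i — {d,t}
  t — {d,i}
  w — ∅

Registers:
  {d,i,t} pairwise interfere (3-clique) ⇒ χ ≥ 3
  assign d→c0 i→c1 t→c2 w→c0 — no edge inside a register ⇒ χ ≤ 3
  χ = 3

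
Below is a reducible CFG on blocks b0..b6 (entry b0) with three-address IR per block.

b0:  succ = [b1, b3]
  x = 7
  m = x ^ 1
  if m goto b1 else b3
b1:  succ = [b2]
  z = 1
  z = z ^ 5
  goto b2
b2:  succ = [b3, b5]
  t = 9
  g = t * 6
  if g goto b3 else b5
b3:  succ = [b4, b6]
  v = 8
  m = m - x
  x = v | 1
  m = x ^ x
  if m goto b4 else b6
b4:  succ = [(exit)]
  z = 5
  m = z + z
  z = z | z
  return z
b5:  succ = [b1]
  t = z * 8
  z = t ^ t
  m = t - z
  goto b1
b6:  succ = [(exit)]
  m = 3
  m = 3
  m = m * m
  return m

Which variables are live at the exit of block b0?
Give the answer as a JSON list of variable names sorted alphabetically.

def/use:
  b0: {m,x} / ∅
  b1: {z} / ∅
  b2: {g,t} / ∅
  b3: {m,v,x} / {m,x}
  b4: {m,z} / ∅
  b5: {m,t,z} / {z}
  b6: {m} / ∅

Live sets:
  b0: in=∅ out={m,x}
  b1: in={m,x} out={m,x,z}
  b2: in={m,x,z} out={m,x,z}
  b3: in={m,x} out=∅
  b4: in=∅ out=∅
  b5: in={x,z} out={m,x}
  b6: in=∅ out=∅

live-out(b0) = ["m", "x"]

Answer: ["m", "x"]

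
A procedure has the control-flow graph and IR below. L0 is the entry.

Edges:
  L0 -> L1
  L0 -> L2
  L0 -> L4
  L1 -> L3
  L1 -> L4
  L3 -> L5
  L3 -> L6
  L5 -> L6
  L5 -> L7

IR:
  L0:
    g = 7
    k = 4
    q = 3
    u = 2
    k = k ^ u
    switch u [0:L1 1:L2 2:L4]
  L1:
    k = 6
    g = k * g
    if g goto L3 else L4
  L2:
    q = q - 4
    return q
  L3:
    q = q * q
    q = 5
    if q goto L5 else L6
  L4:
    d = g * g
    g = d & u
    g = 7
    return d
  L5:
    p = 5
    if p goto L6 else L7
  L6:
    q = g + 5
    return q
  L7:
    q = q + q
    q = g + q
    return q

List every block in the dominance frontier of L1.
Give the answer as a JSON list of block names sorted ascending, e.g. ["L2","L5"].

idom tree: L1←L0 L2←L0 L3←L1 L4←L0 L5←L3 L6←L3 L7←L5
Join-block Dom:
  L4: preds {L0,L1}: {L0} ∩ {L0,L1} = {L0}; idom=L0
  L6: preds {L3,L5}: {L0,L1,L3} ∩ {L0,L1,L3,L5} = {L0,L1,L3}; idom=L3

Frontier:
  join L4 pred L0: · stop@L0
  join L4 pred L1: L1 stop@L0
  join L6 pred L3: · stop@L3
  join L6 pred L5: L5 stop@L3
  L0: DF=∅
  L1: DF={L4}
  L2: DF=∅
  L3: DF=∅
  L4: DF=∅
  L5: DF={L6}
  L6: DF=∅
  L7: DF=∅

DF(L1) = ["L4"]

Answer: ["L4"]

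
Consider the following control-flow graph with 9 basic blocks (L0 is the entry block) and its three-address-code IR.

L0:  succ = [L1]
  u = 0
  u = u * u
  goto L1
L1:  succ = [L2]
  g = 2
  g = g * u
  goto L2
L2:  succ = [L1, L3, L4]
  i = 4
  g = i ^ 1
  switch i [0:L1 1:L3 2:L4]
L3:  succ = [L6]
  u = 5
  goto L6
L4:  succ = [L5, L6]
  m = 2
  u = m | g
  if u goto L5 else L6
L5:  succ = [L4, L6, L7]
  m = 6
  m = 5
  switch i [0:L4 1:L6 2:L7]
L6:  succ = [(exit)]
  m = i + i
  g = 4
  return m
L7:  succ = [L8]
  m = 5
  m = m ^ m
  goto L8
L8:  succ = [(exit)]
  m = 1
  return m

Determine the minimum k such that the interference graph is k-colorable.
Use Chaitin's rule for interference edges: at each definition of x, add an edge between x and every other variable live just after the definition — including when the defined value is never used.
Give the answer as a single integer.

def/use:
  L0: def={u} ue=∅
  L1: def={g} ue={u}
  L2: def={g,i} ue=∅
  L3: def={u} ue=∅
  L4: def={m,u} ue={g}
  L5: def={m} ue={i}
  L6: def={g,m} ue={i}
  L7: def={m} ue=∅
  L8: def={m} ue=∅

Backward fixpoint:
  L0: in=∅ out={u}
  L1: in={u} out={u}
  L2: in={u} out={g,i,u}
  L3: in={i} out={i}
  L4: in={g,i} out={g,i}
  L5: in={g,i} out={g,i}
  L6: in={i} out=∅
  L7: in=∅ out=∅
  L8: in=∅ out=∅

Interference:
  g: {i,m,u}
  i: {g,m,u}
  m: {g,i}
  u: {g,i}

Chromatic number:
  {g,i,m} pairwise interfere (3-clique) ⇒ χ ≥ 3
  3-colouring: r0={g}  r1={i}  r2={m,u}
  χ = 3

Answer: 3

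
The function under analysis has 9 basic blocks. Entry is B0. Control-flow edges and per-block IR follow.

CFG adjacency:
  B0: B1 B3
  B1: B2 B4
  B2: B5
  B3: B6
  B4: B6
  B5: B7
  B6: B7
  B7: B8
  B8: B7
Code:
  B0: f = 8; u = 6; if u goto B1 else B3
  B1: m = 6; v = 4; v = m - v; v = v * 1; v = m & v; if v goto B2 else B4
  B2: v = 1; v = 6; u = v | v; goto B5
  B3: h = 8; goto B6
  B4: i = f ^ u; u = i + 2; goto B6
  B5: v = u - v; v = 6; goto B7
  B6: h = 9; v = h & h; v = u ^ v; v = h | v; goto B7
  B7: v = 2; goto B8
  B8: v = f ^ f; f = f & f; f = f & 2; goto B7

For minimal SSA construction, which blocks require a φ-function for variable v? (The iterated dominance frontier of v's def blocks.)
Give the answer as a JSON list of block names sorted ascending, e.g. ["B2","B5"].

Answer: ["B6", "B7"]

Analysis:
idom tree: B1←B0 B2←B1 B3←B0 B4←B1 B5←B2 B6←B0 B7←B0 B8←B7
Join-block Dom:
  B6: preds {B3,B4}: {B0,B3} ∩ {B0,B1,B4} = {B0}; idom=B0
  B7: preds {B5,B6,B8}: {B0,B1,B2,B5} ∩ {B0,B6} ∩ {B0,B7,B8} = {B0}; idom=B0

DF walk-up:
  B6←B3: walk B3 to B0
  B6←B4: walk B4→B1 to B0
  B7←B5: walk B5→B2→B1 to B0
  B7←B6: walk B6 to B0
  B7←B8: walk B8→B7 to B0
  B0 → ∅
  B1 → {B6,B7}
  B2 → {B7}
  B3 → {B6}
  B4 → {B6}
  B5 → {B7}
  B6 → {B7}
  B7 → {B7}
  B8 → {B7}

φ for v: defs {B1,B2,B5,B6,B7,B8}
  DF⁺ = {B6,B7}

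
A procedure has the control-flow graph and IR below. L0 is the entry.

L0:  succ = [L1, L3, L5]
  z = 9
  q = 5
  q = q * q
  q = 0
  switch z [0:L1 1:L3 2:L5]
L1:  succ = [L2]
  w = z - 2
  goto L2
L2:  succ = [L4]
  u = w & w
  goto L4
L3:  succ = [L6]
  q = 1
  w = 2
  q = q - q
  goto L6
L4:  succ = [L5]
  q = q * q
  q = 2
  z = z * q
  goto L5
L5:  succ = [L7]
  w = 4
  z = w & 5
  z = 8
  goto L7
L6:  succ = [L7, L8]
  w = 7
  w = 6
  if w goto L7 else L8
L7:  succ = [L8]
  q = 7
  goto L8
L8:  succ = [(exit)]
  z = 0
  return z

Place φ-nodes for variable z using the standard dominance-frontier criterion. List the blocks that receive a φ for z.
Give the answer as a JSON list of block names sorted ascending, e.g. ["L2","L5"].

Answer: ["L5", "L7", "L8"]

Analysis:
idom tree: L1←L0 L2←L1 L3←L0 L4←L2 L5←L0 L6←L3 L7←L0 L8←L0
Dom at joins:
  L5: preds {L0,L4}: {L0} ∩ {L0,L1,L2,L4} = {L0}; idom=L0
  L7: preds {L5,L6}: {L0,L5} ∩ {L0,L3,L6} = {L0}; idom=L0
  L8: preds {L6,L7}: {L0,L3,L6} ∩ {L0,L7} = {L0}; idom=L0

Frontier:
  L5←L0: walk · to L0
  L5←L4: walk L4→L2→L1 to L0
  L7←L5: walk L5 to L0
  L7←L6: walk L6→L3 to L0
  L8←L6: walk L6→L3 to L0
  L8←L7: walk L7 to L0
  L0: DF=∅
  L1: DF={L5}
  L2: DF={L5}
  L3: DF={L7,L8}
  L4: DF={L5}
  L5: DF={L7}
  L6: DF={L7,L8}
  L7: DF={L8}
  L8: DF=∅

φ for z: defs {L0,L4,L5,L8}
  DF⁺ = {L5,L7,L8}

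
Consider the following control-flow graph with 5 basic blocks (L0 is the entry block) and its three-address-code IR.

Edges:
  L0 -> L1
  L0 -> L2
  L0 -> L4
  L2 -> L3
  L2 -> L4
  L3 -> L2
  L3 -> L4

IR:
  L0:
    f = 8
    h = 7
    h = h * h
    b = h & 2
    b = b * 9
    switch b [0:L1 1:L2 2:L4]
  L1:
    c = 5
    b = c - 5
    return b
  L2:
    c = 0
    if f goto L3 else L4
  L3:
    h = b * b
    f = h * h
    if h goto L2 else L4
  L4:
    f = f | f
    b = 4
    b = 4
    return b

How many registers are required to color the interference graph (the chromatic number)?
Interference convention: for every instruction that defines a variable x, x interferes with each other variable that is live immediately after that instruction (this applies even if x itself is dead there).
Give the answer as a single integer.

Per-block:
  L0: def={b,f,h} ue=∅
  L1: def={b,c} ue=∅
  L2: def={c} ue={f}
  L3: def={f,h} ue={b}
  L4: def={b,f} ue={f}

Backward fixpoint:
  live L0: ∅→{b,f}
  live L1: ∅→∅
  live L2: {b,f}→{b,f}
  live L3: {b}→{b,f}
  live L4: {f}→∅

Interference:
  b↔{c,f,h}
  c↔{b,f}
  f↔{b,c,h}
  h↔{b,f}

Chromatic number:
  {b,c,f} pairwise interfere (3-clique) ⇒ χ ≥ 3
  assign b→R0 c→R2 f→R1 h→R2 — no edge inside a register ⇒ χ ≤ 3
  χ = 3

Answer: 3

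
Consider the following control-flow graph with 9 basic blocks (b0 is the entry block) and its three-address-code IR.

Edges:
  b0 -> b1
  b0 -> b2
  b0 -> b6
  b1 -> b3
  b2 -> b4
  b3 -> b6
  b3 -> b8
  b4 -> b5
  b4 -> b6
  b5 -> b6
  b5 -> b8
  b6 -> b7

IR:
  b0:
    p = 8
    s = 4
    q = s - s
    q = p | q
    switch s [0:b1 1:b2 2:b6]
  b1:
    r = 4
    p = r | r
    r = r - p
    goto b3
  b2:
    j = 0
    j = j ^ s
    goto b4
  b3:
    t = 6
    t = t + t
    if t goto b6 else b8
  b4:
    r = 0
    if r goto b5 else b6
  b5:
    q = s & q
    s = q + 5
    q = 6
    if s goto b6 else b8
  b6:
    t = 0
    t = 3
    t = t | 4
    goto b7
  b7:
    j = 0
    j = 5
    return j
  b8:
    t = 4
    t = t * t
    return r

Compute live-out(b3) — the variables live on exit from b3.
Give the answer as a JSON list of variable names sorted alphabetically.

Answer: ["r"]

Analysis:
Per-block:
  b0: def={p,q,s} ue=∅
  b1: def={p,r} ue=∅
  b2: def={j} ue={s}
  b3: def={t} ue=∅
  b4: def={r} ue=∅
  b5: def={q,s} ue={q,s}
  b6: def={t} ue=∅
  b7: def={j} ue=∅
  b8: def={t} ue={r}

Liveness:
  live b0: ∅→{q,s}
  live b1: ∅→{r}
  live b2: {q,s}→{q,s}
  live b3: {r}→{r}
  live b4: {q,s}→{q,r,s}
  live b5: {q,r,s}→{r}
  live b6: ∅→∅
  live b7: ∅→∅
  live b8: {r}→∅

live-out(b3) = ["r"]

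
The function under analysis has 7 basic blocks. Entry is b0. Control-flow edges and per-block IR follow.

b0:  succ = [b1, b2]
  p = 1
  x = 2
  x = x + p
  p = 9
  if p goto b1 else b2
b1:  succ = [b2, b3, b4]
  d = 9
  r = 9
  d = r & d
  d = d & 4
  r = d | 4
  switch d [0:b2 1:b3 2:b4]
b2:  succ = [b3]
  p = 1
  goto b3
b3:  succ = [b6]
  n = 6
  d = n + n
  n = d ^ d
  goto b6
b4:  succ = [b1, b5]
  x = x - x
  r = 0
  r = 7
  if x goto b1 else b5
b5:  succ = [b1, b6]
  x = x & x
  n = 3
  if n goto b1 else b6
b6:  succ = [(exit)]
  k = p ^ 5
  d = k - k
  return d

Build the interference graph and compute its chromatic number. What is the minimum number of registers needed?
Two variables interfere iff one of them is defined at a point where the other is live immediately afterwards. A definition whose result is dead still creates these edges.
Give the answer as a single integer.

Block summaries:
  b0 def {p,x} use ∅
  b1 def {d,r} use ∅
  b2 def {p} use ∅
  b3 def {d,n} use ∅
  b4 def {r,x} use {x}
  b5 def {n,x} use {x}
  b6 def {d,k} use {p}

Backward fixpoint:
  live b0: ∅→{p,x}
  live b1: {p,x}→{p,x}
  live b2: ∅→{p}
  live b3: {p}→{p}
  live b4: {p,x}→{p,x}
  live b5: {p,x}→{p,x}
  live b6: {p}→∅

Interfere edges:
  d: {p,r,x}
  k: ∅
  n: {p,x}
  p: {d,n,r,x}
  r: {d,p,x}
  x: {d,n,p,r}

Chromatic number:
  lower bound: {d,p,r,x} mutually conflict ⇒ χ ≥ 4
  4-colouring: R0={k,p}  R1={x}  R2={d,n}  R3={r}
  χ = 4

Answer: 4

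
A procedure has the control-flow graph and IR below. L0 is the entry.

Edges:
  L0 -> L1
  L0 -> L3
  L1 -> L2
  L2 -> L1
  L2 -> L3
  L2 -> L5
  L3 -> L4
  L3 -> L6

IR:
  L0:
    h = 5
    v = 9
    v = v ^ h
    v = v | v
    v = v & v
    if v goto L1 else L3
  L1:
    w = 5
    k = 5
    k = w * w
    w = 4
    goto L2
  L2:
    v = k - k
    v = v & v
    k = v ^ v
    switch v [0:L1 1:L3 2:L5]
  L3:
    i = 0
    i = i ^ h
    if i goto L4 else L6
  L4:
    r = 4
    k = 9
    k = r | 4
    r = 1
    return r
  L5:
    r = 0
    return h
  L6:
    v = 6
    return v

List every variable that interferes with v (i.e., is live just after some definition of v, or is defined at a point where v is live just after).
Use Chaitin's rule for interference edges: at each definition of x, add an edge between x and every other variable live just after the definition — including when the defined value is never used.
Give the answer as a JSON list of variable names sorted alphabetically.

Answer: ["h", "k"]

Analysis:
Block summaries:
  L0: def={h,v} ue=∅
  L1: def={k,w} ue=∅
  L2: def={k,v} ue={k}
  L3: def={i} ue={h}
  L4: def={k,r} ue=∅
  L5: def={r} ue={h}
  L6: def={v} ue=∅

Liveness:
  live L0: ∅→{h}
  live L1: {h}→{h,k}
  live L2: {h,k}→{h}
  live L3: {h}→∅
  live L4: ∅→∅
  live L5: {h}→∅
  live L6: ∅→∅

Interfere edges:
  h — {i,k,r,v,w}
  i — {h}
  k — {h,r,v,w}
  r — {h,k}
  v — {h,k}
  w — {h,k}

N(v) = ["h", "k"]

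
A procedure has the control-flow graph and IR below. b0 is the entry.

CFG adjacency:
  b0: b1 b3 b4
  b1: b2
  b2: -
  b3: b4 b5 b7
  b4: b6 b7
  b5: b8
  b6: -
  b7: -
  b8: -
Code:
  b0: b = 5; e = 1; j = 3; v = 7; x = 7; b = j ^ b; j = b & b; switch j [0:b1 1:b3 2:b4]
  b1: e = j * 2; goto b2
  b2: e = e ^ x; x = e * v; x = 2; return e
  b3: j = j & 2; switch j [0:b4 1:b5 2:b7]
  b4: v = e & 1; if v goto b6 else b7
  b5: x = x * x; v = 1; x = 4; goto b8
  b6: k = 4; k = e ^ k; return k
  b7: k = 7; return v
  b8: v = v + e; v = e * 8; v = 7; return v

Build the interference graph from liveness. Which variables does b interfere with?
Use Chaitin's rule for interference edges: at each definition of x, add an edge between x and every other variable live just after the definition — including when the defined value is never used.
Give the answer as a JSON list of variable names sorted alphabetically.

Answer: ["e", "j", "v", "x"]

Working:
Block summaries:
  b0: def={b,e,j,v,x} ue=∅
  b1: def={e} ue={j}
  b2: def={e,x} ue={e,v,x}
  b3: def={j} ue={j}
  b4: def={v} ue={e}
  b5: def={v,x} ue={x}
  b6: def={k} ue={e}
  b7: def={k} ue={v}
  b8: def={v} ue={e,v}

Backward fixpoint:
  b0: in=∅ out={e,j,v,x}
  b1: in={j,v,x} out={e,v,x}
  b2: in={e,v,x} out=∅
  b3: in={e,j,v,x} out={e,v,x}
  b4: in={e} out={e,v}
  b5: in={e,x} out={e,v}
  b6: in={e} out=∅
  b7: in={v} out=∅
  b8: in={e,v} out=∅

Interference:
  b↔{e,j,v,x}
  e↔{b,j,k,v,x}
  j↔{b,e,v,x}
  k↔{e,v}
  v↔{b,e,j,k,x}
  x↔{b,e,j,v}

N(b) = ["e", "j", "v", "x"]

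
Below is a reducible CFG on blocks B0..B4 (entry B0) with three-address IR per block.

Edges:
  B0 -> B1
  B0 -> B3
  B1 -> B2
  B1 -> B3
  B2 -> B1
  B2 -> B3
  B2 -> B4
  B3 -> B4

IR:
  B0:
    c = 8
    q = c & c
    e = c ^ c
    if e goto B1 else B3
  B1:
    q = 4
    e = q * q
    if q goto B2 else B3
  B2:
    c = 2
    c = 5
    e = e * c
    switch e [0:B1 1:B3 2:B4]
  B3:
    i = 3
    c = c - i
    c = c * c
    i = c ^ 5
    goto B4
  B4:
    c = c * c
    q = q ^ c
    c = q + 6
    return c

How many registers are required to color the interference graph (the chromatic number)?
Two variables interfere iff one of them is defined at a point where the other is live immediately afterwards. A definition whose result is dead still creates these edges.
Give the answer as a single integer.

Answer: 3

Derivation:
def/use:
  B0: def={c,e,q} ue=∅
  B1: def={e,q} ue=∅
  B2: def={c,e} ue={e}
  B3: def={c,i} ue={c}
  B4: def={c,q} ue={c,q}

Backward fixpoint:
  B0: in=∅ out={c,q}
  B1: in={c} out={c,e,q}
  B2: in={e,q} out={c,q}
  B3: in={c,q} out={c,q}
  B4: in={c,q} out=∅

Interfere edges:
  c: {e,i,q}
  e: {c,q}
  i: {c,q}
  q: {c,e,i}

Registers:
  {c,e,q} pairwise interfere (3-clique) ⇒ χ ≥ 3
  assign c→R0 e→R2 i→R2 q→R1 — no edge inside a register ⇒ χ ≤ 3
  χ = 3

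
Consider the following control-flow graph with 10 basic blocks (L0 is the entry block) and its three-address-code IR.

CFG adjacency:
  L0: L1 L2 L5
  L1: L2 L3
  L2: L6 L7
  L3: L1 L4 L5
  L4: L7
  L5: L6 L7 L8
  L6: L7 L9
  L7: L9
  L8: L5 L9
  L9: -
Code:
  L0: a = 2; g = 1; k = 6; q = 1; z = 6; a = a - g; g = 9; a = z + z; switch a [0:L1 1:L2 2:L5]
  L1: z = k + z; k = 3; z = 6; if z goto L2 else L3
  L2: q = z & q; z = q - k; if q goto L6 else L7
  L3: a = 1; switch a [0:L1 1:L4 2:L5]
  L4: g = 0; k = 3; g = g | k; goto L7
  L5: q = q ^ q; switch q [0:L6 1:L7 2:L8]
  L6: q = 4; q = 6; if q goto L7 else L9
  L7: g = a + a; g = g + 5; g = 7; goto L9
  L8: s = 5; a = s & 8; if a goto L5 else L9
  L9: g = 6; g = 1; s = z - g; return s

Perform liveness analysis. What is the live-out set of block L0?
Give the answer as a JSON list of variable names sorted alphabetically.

Answer: ["a", "k", "q", "z"]

Derivation:
def/use:
  L0: {a,g,k,q,z} / ∅
  L1: {k,z} / {k,z}
  L2: {q,z} / {k,q,z}
  L3: {a} / ∅
  L4: {g,k} / ∅
  L5: {q} / {q}
  L6: {q} / ∅
  L7: {g} / {a}
  L8: {a,s} / ∅
  L9: {g,s} / {z}

Backward fixpoint:
  live L0: ∅→{a,k,q,z}
  live L1: {a,k,q,z}→{a,k,q,z}
  live L2: {a,k,q,z}→{a,z}
  live L3: {k,q,z}→{a,k,q,z}
  live L4: {a,z}→{a,z}
  live L5: {a,q,z}→{a,q,z}
  live L6: {a,z}→{a,z}
  live L7: {a,z}→{z}
  live L8: {q,z}→{a,q,z}
  live L9: {z}→∅

live-out(L0) = ["a", "k", "q", "z"]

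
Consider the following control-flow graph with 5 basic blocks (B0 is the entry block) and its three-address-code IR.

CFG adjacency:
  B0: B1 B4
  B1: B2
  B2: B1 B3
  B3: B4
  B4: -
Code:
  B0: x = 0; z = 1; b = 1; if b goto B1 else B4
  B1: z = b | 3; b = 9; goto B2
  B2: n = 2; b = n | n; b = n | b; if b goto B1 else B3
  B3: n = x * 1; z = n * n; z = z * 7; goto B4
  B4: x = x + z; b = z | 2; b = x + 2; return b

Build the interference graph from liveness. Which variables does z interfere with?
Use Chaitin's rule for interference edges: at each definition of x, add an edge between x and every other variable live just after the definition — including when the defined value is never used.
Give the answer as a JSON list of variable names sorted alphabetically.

def/use:
  B0 def {b,x,z} use ∅
  B1 def {b,z} use {b}
  B2 def {b,n} use ∅
  B3 def {n,z} use {x}
  B4 def {b,x} use {x,z}

Liveness:
  live B0: ∅→{b,x,z}
  live B1: {b,x}→{x}
  live B2: {x}→{b,x}
  live B3: {x}→{x,z}
  live B4: {x,z}→∅

Conflict graph:
  b↔{n,x,z}
  n↔{b,x}
  x↔{b,n,z}
  z↔{b,x}

N(z) = ["b", "x"]

Answer: ["b", "x"]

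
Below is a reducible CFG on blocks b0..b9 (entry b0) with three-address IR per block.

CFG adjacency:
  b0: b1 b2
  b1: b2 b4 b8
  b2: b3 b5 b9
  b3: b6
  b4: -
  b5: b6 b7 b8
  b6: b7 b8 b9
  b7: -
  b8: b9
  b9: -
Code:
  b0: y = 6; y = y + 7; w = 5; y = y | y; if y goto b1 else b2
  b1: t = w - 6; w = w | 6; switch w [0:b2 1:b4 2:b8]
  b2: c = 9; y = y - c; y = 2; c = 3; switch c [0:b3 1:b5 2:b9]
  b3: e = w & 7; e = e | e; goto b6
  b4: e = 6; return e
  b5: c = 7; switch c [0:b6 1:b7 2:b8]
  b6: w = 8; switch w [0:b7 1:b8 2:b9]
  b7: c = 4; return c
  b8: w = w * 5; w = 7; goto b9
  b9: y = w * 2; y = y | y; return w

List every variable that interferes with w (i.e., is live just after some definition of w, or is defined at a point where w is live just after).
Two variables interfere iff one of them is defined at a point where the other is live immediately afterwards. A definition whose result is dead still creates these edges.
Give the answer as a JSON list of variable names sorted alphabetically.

Answer: ["c", "t", "y"]

Derivation:
Per-block:
  b0: {w,y} / ∅
  b1: {t,w} / {w}
  b2: {c,y} / {y}
  b3: {e} / {w}
  b4: {e} / ∅
  b5: {c} / ∅
  b6: {w} / ∅
  b7: {c} / ∅
  b8: {w} / {w}
  b9: {y} / {w}

Live sets:
  b0 li=∅ lo={w,y}
  b1 li={w,y} lo={w,y}
  b2 li={w,y} lo={w}
  b3 li={w} lo=∅
  b4 li=∅ lo=∅
  b5 li={w} lo={w}
  b6 li=∅ lo={w}
  b7 li=∅ lo=∅
  b8 li={w} lo={w}
  b9 li={w} lo=∅

Interference:
  c — {w,y}
  e — ∅
  t — {w,y}
  w — {c,t,y}
  y — {c,t,w}

N(w) = ["c", "t", "y"]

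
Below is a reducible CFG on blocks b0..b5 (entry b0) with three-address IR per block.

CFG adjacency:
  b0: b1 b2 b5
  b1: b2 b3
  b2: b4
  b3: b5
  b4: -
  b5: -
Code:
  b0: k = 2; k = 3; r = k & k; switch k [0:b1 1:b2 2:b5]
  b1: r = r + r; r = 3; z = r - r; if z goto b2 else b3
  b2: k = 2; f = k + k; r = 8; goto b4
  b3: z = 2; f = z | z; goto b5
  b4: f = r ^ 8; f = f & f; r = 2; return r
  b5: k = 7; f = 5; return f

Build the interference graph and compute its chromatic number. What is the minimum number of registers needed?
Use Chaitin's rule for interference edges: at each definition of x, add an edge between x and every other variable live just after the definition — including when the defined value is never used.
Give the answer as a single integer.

Block summaries:
  b0: {k,r} / ∅
  b1: {r,z} / {r}
  b2: {f,k,r} / ∅
  b3: {f,z} / ∅
  b4: {f,r} / {r}
  b5: {f,k} / ∅

Liveness:
  b0: in=∅ out={r}
  b1: in={r} out=∅
  b2: in=∅ out={r}
  b3: in=∅ out=∅
  b4: in={r} out=∅
  b5: in=∅ out=∅

Interference:
  f: ∅
  k: {r}
  r: {k}
  z: ∅

Colouring:
  {k,r} pairwise interfere (2-clique) ⇒ χ ≥ 2
  2-colouring: r0={f,k,z}  r1={r}
  χ = 2

Answer: 2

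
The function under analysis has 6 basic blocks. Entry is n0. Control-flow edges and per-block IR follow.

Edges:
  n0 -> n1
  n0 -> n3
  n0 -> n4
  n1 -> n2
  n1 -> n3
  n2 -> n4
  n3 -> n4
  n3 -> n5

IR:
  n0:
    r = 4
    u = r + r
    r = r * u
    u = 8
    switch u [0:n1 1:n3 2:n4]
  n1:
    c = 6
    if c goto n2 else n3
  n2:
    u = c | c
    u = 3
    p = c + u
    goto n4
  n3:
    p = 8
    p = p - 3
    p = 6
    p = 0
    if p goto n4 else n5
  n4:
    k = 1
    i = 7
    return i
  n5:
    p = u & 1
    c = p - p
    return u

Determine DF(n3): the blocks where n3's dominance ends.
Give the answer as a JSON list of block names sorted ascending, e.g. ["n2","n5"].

idom tree: n1←n0 n2←n1 n3←n0 n4←n0 n5←n3
Dom∩ at merges:
  n3: preds {n0,n1}: {n0} ∩ {n0,n1} = {n0}; idom=n0
  n4: preds {n0,n2,n3}: {n0} ∩ {n0,n1,n2} ∩ {n0,n3} = {n0}; idom=n0

Frontier:
  n3←n0: walk · to n0
  n3←n1: walk n1 to n0
  n4←n0: walk · to n0
  n4←n2: walk n2→n1 to n0
  n4←n3: walk n3 to n0
  n0: DF=∅
  n1: DF={n3,n4}
  n2: DF={n4}
  n3: DF={n4}
  n4: DF=∅
  n5: DF=∅

DF(n3) = ["n4"]

Answer: ["n4"]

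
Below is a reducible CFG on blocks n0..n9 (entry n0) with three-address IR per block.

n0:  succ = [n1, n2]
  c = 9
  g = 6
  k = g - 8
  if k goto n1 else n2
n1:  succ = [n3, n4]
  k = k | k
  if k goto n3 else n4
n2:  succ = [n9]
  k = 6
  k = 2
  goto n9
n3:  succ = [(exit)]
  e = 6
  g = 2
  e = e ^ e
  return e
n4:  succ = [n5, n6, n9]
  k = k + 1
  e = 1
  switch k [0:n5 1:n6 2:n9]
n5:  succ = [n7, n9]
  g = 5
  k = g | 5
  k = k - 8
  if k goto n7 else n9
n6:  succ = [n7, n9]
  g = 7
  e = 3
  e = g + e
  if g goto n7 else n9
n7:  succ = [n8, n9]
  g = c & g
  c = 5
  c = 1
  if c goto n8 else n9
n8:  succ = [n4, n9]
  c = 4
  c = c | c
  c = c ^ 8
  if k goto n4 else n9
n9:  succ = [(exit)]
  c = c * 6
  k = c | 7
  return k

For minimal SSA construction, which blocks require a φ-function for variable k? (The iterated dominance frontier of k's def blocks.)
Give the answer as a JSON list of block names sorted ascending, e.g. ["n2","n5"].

idom tree: n1←n0 n2←n0 n3←n1 n4←n1 n5←n4 n6←n4 n7←n4 n8←n7 n9←n0
Dom at joins:
  n4: preds {n1,n8}: {n0,n1} ∩ {n0,n1,n4,n7,n8} = {n0,n1}; idom=n1
  n7: preds {n5,n6}: {n0,n1,n4,n5} ∩ {n0,n1,n4,n6} = {n0,n1,n4}; idom=n4
  n9: preds {n2,n4,n5,n6,n7,n8}: {n0,n2} ∩ {n0,n1,n4} ∩ {n0,n1,n4,n5} ∩ {n0,n1,n4,n6} ∩ {n0,n1,n4,n7} ∩ {n0,n1,n4,n7,n8} = {n0}; idom=n0

DF walk-up:
  n4←n1: walk · to n1
  n4←n8: walk n8→n7→n4 to n1
  n7←n5: walk n5 to n4
  n7←n6: walk n6 to n4
  n9←n2: walk n2 to n0
  n9←n4: walk n4→n1 to n0
  n9←n5: walk n5→n4→n1 to n0
  n9←n6: walk n6→n4→n1 to n0
  n9←n7: walk n7→n4→n1 to n0
  n9←n8: walk n8→n7→n4→n1 to n0
  n0 → ∅
  n1 → {n9}
  n2 → {n9}
  n3 → ∅
  n4 → {n4,n9}
  n5 → {n7,n9}
  n6 → {n7,n9}
  n7 → {n4,n9}
  n8 → {n4,n9}
  n9 → ∅

φ for k: defs {n0,n1,n2,n4,n5,n9}
  DF⁺ = {n4,n7,n9}

Answer: ["n4", "n7", "n9"]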